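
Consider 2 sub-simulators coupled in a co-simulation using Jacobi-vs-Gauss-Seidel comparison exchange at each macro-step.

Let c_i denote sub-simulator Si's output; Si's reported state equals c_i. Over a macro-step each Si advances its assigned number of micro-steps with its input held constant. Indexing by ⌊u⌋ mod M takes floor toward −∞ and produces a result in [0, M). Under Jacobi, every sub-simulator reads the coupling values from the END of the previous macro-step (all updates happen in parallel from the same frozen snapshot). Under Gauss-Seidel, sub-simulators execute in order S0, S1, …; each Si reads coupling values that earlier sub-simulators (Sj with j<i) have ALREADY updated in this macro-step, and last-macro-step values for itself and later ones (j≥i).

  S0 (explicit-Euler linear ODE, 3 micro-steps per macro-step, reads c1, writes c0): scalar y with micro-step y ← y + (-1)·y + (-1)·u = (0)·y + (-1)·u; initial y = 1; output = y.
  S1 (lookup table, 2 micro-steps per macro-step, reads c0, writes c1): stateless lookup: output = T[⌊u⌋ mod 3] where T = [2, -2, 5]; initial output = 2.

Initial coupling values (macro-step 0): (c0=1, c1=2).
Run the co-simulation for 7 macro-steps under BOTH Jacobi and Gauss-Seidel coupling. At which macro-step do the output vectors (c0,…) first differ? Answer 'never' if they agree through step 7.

first divergence at macro-step: 2

[Jacobi] macro 1: S0 reads c1=2 → after 3×micro: -2; S1 reads c0=1 → after 2×micro: -2 ⇒ (c0=-2, c1=-2)
[Jacobi] macro 2: S0 reads c1=-2 → after 3×micro: 2; S1 reads c0=-2 → after 2×micro: -2 ⇒ (c0=2, c1=-2)
[Jacobi] macro 3: S0 reads c1=-2 → after 3×micro: 2; S1 reads c0=2 → after 2×micro: 5 ⇒ (c0=2, c1=5)
[Jacobi] macro 4: S0 reads c1=5 → after 3×micro: -5; S1 reads c0=2 → after 2×micro: 5 ⇒ (c0=-5, c1=5)
[Jacobi] macro 5: S0 reads c1=5 → after 3×micro: -5; S1 reads c0=-5 → after 2×micro: -2 ⇒ (c0=-5, c1=-2)
[Jacobi] macro 6: S0 reads c1=-2 → after 3×micro: 2; S1 reads c0=-5 → after 2×micro: -2 ⇒ (c0=2, c1=-2)
[Jacobi] macro 7: S0 reads c1=-2 → after 3×micro: 2; S1 reads c0=2 → after 2×micro: 5 ⇒ (c0=2, c1=5)
[Gauss-Seidel] macro 1: S0 reads c1=2 → after 3×micro: -2; S1 reads c0=-2 → after 2×micro: -2 ⇒ (c0=-2, c1=-2)
[Gauss-Seidel] macro 2: S0 reads c1=-2 → after 3×micro: 2; S1 reads c0=2 → after 2×micro: 5 ⇒ (c0=2, c1=5)
[Gauss-Seidel] macro 3: S0 reads c1=5 → after 3×micro: -5; S1 reads c0=-5 → after 2×micro: -2 ⇒ (c0=-5, c1=-2)
[Gauss-Seidel] macro 4: S0 reads c1=-2 → after 3×micro: 2; S1 reads c0=2 → after 2×micro: 5 ⇒ (c0=2, c1=5)
[Gauss-Seidel] macro 5: S0 reads c1=5 → after 3×micro: -5; S1 reads c0=-5 → after 2×micro: -2 ⇒ (c0=-5, c1=-2)
[Gauss-Seidel] macro 6: S0 reads c1=-2 → after 3×micro: 2; S1 reads c0=2 → after 2×micro: 5 ⇒ (c0=2, c1=5)
[Gauss-Seidel] macro 7: S0 reads c1=5 → after 3×micro: -5; S1 reads c0=-5 → after 2×micro: -2 ⇒ (c0=-5, c1=-2)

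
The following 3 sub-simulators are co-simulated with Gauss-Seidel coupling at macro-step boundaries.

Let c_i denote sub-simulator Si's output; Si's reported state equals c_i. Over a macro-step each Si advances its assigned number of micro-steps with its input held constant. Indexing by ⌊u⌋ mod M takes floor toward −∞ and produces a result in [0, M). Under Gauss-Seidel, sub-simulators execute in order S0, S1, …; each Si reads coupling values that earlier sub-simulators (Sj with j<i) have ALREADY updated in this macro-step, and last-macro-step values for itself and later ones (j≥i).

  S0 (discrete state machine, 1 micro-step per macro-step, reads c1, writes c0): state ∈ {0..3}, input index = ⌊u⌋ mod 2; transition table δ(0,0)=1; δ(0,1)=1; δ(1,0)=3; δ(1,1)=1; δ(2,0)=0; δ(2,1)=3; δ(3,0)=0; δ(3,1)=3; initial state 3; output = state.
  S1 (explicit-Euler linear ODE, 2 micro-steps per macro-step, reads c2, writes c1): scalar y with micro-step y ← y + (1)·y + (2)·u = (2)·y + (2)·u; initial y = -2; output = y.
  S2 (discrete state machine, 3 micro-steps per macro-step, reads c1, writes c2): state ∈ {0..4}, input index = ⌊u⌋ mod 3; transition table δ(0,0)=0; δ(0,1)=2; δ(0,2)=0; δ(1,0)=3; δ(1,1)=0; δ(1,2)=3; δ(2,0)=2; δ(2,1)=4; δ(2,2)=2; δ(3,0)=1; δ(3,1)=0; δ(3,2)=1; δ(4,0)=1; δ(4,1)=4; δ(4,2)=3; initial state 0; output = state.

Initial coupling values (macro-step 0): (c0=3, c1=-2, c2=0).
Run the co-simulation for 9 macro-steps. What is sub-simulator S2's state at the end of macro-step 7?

S2 state at macro-step 7 = 4

macro 1: S0 reads c1=-2 → after 1×micro: 0; S1 reads c2=0 → after 2×micro: -8; S2 reads c1=-8 → after 3×micro: 4 ⇒ (c0=0, c1=-8, c2=4)
macro 2: S0 reads c1=-8 → after 1×micro: 1; S1 reads c2=4 → after 2×micro: -8; S2 reads c1=-8 → after 3×micro: 4 ⇒ (c0=1, c1=-8, c2=4)
macro 3: S0 reads c1=-8 → after 1×micro: 3; S1 reads c2=4 → after 2×micro: -8; S2 reads c1=-8 → after 3×micro: 4 ⇒ (c0=3, c1=-8, c2=4)
macro 4: S0 reads c1=-8 → after 1×micro: 0; S1 reads c2=4 → after 2×micro: -8; S2 reads c1=-8 → after 3×micro: 4 ⇒ (c0=0, c1=-8, c2=4)
macro 5: S0 reads c1=-8 → after 1×micro: 1; S1 reads c2=4 → after 2×micro: -8; S2 reads c1=-8 → after 3×micro: 4 ⇒ (c0=1, c1=-8, c2=4)
macro 6: S0 reads c1=-8 → after 1×micro: 3; S1 reads c2=4 → after 2×micro: -8; S2 reads c1=-8 → after 3×micro: 4 ⇒ (c0=3, c1=-8, c2=4)
macro 7: S0 reads c1=-8 → after 1×micro: 0; S1 reads c2=4 → after 2×micro: -8; S2 reads c1=-8 → after 3×micro: 4 ⇒ (c0=0, c1=-8, c2=4)
macro 8: S0 reads c1=-8 → after 1×micro: 1; S1 reads c2=4 → after 2×micro: -8; S2 reads c1=-8 → after 3×micro: 4 ⇒ (c0=1, c1=-8, c2=4)
macro 9: S0 reads c1=-8 → after 1×micro: 3; S1 reads c2=4 → after 2×micro: -8; S2 reads c1=-8 → after 3×micro: 4 ⇒ (c0=3, c1=-8, c2=4)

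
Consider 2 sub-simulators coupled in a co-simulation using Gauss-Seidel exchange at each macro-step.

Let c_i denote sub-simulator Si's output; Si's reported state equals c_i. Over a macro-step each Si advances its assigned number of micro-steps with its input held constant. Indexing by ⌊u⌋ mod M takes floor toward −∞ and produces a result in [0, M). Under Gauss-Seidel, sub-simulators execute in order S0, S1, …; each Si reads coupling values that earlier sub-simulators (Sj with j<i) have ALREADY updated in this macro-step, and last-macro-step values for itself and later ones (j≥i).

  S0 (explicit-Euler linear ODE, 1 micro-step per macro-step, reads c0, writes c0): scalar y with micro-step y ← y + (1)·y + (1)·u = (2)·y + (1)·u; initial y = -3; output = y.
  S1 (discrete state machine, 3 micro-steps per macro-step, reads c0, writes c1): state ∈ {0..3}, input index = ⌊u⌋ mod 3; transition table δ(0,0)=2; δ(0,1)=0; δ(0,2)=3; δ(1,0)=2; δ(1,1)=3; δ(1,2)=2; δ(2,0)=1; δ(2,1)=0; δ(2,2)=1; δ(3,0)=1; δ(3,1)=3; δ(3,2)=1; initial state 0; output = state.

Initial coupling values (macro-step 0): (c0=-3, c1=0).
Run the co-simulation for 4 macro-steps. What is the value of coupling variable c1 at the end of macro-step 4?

c1 at macro-step 4 = 1

macro 1: S0 reads c0=-3 → after 1×micro: -9; S1 reads c0=-9 → after 3×micro: 2 ⇒ (c0=-9, c1=2)
macro 2: S0 reads c0=-9 → after 1×micro: -27; S1 reads c0=-27 → after 3×micro: 1 ⇒ (c0=-27, c1=1)
macro 3: S0 reads c0=-27 → after 1×micro: -81; S1 reads c0=-81 → after 3×micro: 2 ⇒ (c0=-81, c1=2)
macro 4: S0 reads c0=-81 → after 1×micro: -243; S1 reads c0=-243 → after 3×micro: 1 ⇒ (c0=-243, c1=1)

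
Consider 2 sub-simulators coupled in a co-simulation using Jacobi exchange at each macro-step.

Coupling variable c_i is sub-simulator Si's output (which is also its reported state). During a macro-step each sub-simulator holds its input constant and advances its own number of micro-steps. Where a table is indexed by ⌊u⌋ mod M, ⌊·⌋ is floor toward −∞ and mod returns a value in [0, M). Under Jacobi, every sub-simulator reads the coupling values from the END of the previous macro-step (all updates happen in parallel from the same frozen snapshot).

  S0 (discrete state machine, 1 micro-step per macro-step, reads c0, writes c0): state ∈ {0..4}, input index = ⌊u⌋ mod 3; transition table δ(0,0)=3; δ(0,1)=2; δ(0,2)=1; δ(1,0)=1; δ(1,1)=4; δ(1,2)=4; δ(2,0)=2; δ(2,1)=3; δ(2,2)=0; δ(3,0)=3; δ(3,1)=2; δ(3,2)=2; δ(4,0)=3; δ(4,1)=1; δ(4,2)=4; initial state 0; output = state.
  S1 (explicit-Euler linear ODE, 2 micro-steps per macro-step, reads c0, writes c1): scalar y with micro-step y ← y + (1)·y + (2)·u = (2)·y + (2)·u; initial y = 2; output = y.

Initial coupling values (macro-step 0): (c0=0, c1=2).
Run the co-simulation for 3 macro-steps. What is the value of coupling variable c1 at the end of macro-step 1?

c1 at macro-step 1 = 8

macro 1: S0 reads c0=0 → after 1×micro: 3; S1 reads c0=0 → after 2×micro: 8 ⇒ (c0=3, c1=8)
macro 2: S0 reads c0=3 → after 1×micro: 3; S1 reads c0=3 → after 2×micro: 50 ⇒ (c0=3, c1=50)
macro 3: S0 reads c0=3 → after 1×micro: 3; S1 reads c0=3 → after 2×micro: 218 ⇒ (c0=3, c1=218)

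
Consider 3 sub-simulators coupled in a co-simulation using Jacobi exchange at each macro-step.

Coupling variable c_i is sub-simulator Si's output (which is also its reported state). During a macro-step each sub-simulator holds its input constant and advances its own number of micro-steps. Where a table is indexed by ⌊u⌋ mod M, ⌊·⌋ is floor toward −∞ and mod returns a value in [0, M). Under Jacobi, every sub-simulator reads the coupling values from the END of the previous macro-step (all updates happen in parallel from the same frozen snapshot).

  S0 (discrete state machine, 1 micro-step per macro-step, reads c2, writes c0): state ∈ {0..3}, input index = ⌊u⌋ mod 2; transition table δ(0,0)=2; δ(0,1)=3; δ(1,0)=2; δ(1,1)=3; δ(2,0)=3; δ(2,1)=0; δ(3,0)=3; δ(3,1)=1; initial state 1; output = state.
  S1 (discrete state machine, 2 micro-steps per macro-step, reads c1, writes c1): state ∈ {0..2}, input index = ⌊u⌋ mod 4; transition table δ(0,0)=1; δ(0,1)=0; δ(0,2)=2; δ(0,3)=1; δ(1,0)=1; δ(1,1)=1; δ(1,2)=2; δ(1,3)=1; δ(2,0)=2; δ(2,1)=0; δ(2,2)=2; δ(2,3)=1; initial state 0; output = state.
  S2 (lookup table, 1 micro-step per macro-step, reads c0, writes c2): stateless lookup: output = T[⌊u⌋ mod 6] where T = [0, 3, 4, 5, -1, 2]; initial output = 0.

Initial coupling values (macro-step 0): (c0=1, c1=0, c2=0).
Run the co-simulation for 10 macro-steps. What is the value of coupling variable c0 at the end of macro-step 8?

macro 1: S0 reads c2=0 → after 1×micro: 2; S1 reads c1=0 → after 2×micro: 1; S2 reads c0=1 → after 1×micro: 3 ⇒ (c0=2, c1=1, c2=3)
macro 2: S0 reads c2=3 → after 1×micro: 0; S1 reads c1=1 → after 2×micro: 1; S2 reads c0=2 → after 1×micro: 4 ⇒ (c0=0, c1=1, c2=4)
macro 3: S0 reads c2=4 → after 1×micro: 2; S1 reads c1=1 → after 2×micro: 1; S2 reads c0=0 → after 1×micro: 0 ⇒ (c0=2, c1=1, c2=0)
macro 4: S0 reads c2=0 → after 1×micro: 3; S1 reads c1=1 → after 2×micro: 1; S2 reads c0=2 → after 1×micro: 4 ⇒ (c0=3, c1=1, c2=4)
macro 5: S0 reads c2=4 → after 1×micro: 3; S1 reads c1=1 → after 2×micro: 1; S2 reads c0=3 → after 1×micro: 5 ⇒ (c0=3, c1=1, c2=5)
macro 6: S0 reads c2=5 → after 1×micro: 1; S1 reads c1=1 → after 2×micro: 1; S2 reads c0=3 → after 1×micro: 5 ⇒ (c0=1, c1=1, c2=5)
macro 7: S0 reads c2=5 → after 1×micro: 3; S1 reads c1=1 → after 2×micro: 1; S2 reads c0=1 → after 1×micro: 3 ⇒ (c0=3, c1=1, c2=3)
macro 8: S0 reads c2=3 → after 1×micro: 1; S1 reads c1=1 → after 2×micro: 1; S2 reads c0=3 → after 1×micro: 5 ⇒ (c0=1, c1=1, c2=5)
macro 9: S0 reads c2=5 → after 1×micro: 3; S1 reads c1=1 → after 2×micro: 1; S2 reads c0=1 → after 1×micro: 3 ⇒ (c0=3, c1=1, c2=3)
macro 10: S0 reads c2=3 → after 1×micro: 1; S1 reads c1=1 → after 2×micro: 1; S2 reads c0=3 → after 1×micro: 5 ⇒ (c0=1, c1=1, c2=5)

c0 at macro-step 8 = 1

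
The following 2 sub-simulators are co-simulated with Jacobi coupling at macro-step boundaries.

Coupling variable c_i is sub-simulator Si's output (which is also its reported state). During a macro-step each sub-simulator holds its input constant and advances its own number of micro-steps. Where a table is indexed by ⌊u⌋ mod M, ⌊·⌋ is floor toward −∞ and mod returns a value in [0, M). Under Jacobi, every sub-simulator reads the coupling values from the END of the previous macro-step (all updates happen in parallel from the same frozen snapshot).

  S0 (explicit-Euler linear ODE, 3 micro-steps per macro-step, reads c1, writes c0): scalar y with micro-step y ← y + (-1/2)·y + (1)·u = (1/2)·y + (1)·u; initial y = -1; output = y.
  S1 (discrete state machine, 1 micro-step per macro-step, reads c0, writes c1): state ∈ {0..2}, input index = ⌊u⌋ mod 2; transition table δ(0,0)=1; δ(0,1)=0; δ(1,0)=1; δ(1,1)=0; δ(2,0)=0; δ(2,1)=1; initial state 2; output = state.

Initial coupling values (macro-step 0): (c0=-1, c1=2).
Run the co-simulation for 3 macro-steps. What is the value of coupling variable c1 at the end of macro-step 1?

macro 1: S0 reads c1=2 → after 3×micro: 27/8; S1 reads c0=-1 → after 1×micro: 1 ⇒ (c0=27/8, c1=1)
macro 2: S0 reads c1=1 → after 3×micro: 139/64; S1 reads c0=27/8 → after 1×micro: 0 ⇒ (c0=139/64, c1=0)
macro 3: S0 reads c1=0 → after 3×micro: 139/512; S1 reads c0=139/64 → after 1×micro: 1 ⇒ (c0=139/512, c1=1)

c1 at macro-step 1 = 1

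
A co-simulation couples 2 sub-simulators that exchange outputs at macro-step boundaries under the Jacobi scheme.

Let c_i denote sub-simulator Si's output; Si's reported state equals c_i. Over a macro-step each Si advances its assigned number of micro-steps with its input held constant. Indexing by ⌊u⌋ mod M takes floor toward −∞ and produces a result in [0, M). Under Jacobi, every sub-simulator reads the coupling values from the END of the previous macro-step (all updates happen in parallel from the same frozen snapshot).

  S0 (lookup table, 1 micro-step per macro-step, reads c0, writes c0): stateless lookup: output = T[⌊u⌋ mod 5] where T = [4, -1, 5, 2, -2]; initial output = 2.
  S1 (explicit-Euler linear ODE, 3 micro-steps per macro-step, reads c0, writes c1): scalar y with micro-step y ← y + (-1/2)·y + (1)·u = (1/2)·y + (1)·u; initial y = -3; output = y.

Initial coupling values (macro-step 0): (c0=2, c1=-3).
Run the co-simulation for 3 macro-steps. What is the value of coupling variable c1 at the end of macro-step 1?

c1 at macro-step 1 = 25/8

macro 1: S0 reads c0=2 → after 1×micro: 5; S1 reads c0=2 → after 3×micro: 25/8 ⇒ (c0=5, c1=25/8)
macro 2: S0 reads c0=5 → after 1×micro: 4; S1 reads c0=5 → after 3×micro: 585/64 ⇒ (c0=4, c1=585/64)
macro 3: S0 reads c0=4 → after 1×micro: -2; S1 reads c0=4 → after 3×micro: 4169/512 ⇒ (c0=-2, c1=4169/512)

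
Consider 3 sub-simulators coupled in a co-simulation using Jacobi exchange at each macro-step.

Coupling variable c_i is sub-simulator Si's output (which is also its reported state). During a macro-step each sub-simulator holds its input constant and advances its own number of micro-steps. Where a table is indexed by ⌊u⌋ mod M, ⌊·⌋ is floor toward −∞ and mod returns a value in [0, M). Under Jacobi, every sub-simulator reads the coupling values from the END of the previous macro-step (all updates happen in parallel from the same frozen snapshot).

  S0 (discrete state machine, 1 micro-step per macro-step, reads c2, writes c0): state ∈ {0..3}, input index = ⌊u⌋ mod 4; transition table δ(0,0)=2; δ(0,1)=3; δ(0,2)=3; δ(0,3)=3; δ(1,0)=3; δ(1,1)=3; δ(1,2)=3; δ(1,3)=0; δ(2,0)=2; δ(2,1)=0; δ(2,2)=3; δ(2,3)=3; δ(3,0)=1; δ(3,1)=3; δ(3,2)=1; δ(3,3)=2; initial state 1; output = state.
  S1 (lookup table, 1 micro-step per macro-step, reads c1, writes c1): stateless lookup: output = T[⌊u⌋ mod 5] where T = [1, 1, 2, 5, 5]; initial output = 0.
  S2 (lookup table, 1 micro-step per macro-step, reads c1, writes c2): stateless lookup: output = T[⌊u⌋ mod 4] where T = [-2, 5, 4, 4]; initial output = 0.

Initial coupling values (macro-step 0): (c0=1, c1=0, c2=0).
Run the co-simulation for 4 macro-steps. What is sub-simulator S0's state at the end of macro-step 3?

macro 1: S0 reads c2=0 → after 1×micro: 3; S1 reads c1=0 → after 1×micro: 1; S2 reads c1=0 → after 1×micro: -2 ⇒ (c0=3, c1=1, c2=-2)
macro 2: S0 reads c2=-2 → after 1×micro: 1; S1 reads c1=1 → after 1×micro: 1; S2 reads c1=1 → after 1×micro: 5 ⇒ (c0=1, c1=1, c2=5)
macro 3: S0 reads c2=5 → after 1×micro: 3; S1 reads c1=1 → after 1×micro: 1; S2 reads c1=1 → after 1×micro: 5 ⇒ (c0=3, c1=1, c2=5)
macro 4: S0 reads c2=5 → after 1×micro: 3; S1 reads c1=1 → after 1×micro: 1; S2 reads c1=1 → after 1×micro: 5 ⇒ (c0=3, c1=1, c2=5)

S0 state at macro-step 3 = 3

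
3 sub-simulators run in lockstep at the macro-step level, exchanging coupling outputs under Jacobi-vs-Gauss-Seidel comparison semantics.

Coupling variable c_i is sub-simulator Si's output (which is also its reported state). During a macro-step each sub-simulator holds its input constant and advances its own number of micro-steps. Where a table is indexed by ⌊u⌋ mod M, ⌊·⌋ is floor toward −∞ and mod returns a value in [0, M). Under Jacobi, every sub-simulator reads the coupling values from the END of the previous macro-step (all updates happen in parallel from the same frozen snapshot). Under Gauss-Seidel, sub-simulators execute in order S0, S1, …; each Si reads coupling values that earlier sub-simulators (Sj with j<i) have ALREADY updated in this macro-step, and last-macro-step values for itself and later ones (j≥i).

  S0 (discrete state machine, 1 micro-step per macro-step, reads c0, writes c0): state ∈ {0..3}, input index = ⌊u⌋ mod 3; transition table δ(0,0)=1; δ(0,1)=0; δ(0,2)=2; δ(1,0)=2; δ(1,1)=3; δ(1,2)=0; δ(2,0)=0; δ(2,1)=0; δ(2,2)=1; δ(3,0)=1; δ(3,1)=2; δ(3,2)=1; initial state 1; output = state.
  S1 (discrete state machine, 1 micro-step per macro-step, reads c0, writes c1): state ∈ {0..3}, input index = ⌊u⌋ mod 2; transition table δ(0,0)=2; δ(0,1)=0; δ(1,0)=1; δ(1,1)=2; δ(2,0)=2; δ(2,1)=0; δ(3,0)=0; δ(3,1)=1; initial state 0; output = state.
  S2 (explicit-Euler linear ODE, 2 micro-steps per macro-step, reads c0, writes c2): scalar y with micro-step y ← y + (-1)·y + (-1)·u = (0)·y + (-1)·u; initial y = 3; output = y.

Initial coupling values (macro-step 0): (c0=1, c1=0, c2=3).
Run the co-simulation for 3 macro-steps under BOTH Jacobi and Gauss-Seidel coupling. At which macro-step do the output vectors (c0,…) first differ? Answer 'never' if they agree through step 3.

first divergence at macro-step: 1

[Jacobi] macro 1: S0 reads c0=1 → after 1×micro: 3; S1 reads c0=1 → after 1×micro: 0; S2 reads c0=1 → after 2×micro: -1 ⇒ (c0=3, c1=0, c2=-1)
[Jacobi] macro 2: S0 reads c0=3 → after 1×micro: 1; S1 reads c0=3 → after 1×micro: 0; S2 reads c0=3 → after 2×micro: -3 ⇒ (c0=1, c1=0, c2=-3)
[Jacobi] macro 3: S0 reads c0=1 → after 1×micro: 3; S1 reads c0=1 → after 1×micro: 0; S2 reads c0=1 → after 2×micro: -1 ⇒ (c0=3, c1=0, c2=-1)
[Gauss-Seidel] macro 1: S0 reads c0=1 → after 1×micro: 3; S1 reads c0=3 → after 1×micro: 0; S2 reads c0=3 → after 2×micro: -3 ⇒ (c0=3, c1=0, c2=-3)
[Gauss-Seidel] macro 2: S0 reads c0=3 → after 1×micro: 1; S1 reads c0=1 → after 1×micro: 0; S2 reads c0=1 → after 2×micro: -1 ⇒ (c0=1, c1=0, c2=-1)
[Gauss-Seidel] macro 3: S0 reads c0=1 → after 1×micro: 3; S1 reads c0=3 → after 1×micro: 0; S2 reads c0=3 → after 2×micro: -3 ⇒ (c0=3, c1=0, c2=-3)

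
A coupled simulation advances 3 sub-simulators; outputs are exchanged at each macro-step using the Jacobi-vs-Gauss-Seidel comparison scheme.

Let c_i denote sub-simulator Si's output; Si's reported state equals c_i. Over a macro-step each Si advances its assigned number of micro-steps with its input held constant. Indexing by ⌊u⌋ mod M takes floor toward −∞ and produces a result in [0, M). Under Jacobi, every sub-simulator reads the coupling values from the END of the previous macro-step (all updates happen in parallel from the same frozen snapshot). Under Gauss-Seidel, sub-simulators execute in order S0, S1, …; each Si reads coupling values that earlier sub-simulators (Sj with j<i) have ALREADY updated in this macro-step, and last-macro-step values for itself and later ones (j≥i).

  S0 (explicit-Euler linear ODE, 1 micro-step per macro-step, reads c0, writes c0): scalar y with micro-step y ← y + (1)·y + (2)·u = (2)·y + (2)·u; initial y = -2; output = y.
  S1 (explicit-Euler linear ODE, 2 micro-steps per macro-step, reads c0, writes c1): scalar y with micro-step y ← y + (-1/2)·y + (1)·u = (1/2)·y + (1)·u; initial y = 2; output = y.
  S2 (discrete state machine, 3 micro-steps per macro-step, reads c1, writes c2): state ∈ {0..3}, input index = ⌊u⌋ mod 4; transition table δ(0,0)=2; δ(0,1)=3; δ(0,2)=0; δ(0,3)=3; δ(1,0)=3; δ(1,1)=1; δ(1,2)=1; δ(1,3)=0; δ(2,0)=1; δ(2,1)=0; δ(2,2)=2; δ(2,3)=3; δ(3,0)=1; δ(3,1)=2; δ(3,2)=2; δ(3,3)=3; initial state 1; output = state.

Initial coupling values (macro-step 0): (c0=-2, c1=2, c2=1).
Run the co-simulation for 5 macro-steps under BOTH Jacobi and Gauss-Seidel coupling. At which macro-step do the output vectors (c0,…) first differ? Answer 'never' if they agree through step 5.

first divergence at macro-step: 1

[Jacobi] macro 1: S0 reads c0=-2 → after 1×micro: -8; S1 reads c0=-2 → after 2×micro: -5/2; S2 reads c1=2 → after 3×micro: 1 ⇒ (c0=-8, c1=-5/2, c2=1)
[Jacobi] macro 2: S0 reads c0=-8 → after 1×micro: -32; S1 reads c0=-8 → after 2×micro: -101/8; S2 reads c1=-5/2 → after 3×micro: 1 ⇒ (c0=-32, c1=-101/8, c2=1)
[Jacobi] macro 3: S0 reads c0=-32 → after 1×micro: -128; S1 reads c0=-32 → after 2×micro: -1637/32; S2 reads c1=-101/8 → after 3×micro: 3 ⇒ (c0=-128, c1=-1637/32, c2=3)
[Jacobi] macro 4: S0 reads c0=-128 → after 1×micro: -512; S1 reads c0=-128 → after 2×micro: -26213/128; S2 reads c1=-1637/32 → after 3×micro: 1 ⇒ (c0=-512, c1=-26213/128, c2=1)
[Jacobi] macro 5: S0 reads c0=-512 → after 1×micro: -2048; S1 reads c0=-512 → after 2×micro: -419429/512; S2 reads c1=-26213/128 → after 3×micro: 3 ⇒ (c0=-2048, c1=-419429/512, c2=3)
[Gauss-Seidel] macro 1: S0 reads c0=-2 → after 1×micro: -8; S1 reads c0=-8 → after 2×micro: -23/2; S2 reads c1=-23/2 → after 3×micro: 3 ⇒ (c0=-8, c1=-23/2, c2=3)
[Gauss-Seidel] macro 2: S0 reads c0=-8 → after 1×micro: -32; S1 reads c0=-32 → after 2×micro: -407/8; S2 reads c1=-407/8 → after 3×micro: 3 ⇒ (c0=-32, c1=-407/8, c2=3)
[Gauss-Seidel] macro 3: S0 reads c0=-32 → after 1×micro: -128; S1 reads c0=-128 → after 2×micro: -6551/32; S2 reads c1=-6551/32 → after 3×micro: 3 ⇒ (c0=-128, c1=-6551/32, c2=3)
[Gauss-Seidel] macro 4: S0 reads c0=-128 → after 1×micro: -512; S1 reads c0=-512 → after 2×micro: -104855/128; S2 reads c1=-104855/128 → after 3×micro: 1 ⇒ (c0=-512, c1=-104855/128, c2=1)
[Gauss-Seidel] macro 5: S0 reads c0=-512 → after 1×micro: -2048; S1 reads c0=-2048 → after 2×micro: -1677719/512; S2 reads c1=-1677719/512 → after 3×micro: 3 ⇒ (c0=-2048, c1=-1677719/512, c2=3)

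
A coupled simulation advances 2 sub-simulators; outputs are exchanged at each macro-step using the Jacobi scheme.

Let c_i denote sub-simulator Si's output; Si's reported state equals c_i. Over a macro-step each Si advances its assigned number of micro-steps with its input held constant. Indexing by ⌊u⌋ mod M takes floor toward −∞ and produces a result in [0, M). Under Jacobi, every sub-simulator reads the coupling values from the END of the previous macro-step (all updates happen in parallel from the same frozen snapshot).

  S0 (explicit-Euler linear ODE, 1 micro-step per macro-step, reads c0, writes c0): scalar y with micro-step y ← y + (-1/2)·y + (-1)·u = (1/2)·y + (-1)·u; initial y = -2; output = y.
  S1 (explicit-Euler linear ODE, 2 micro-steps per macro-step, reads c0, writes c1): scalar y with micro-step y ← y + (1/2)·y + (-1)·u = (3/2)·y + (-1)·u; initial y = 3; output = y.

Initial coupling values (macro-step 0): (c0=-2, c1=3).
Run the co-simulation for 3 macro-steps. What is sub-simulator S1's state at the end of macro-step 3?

macro 1: S0 reads c0=-2 → after 1×micro: 1; S1 reads c0=-2 → after 2×micro: 47/4 ⇒ (c0=1, c1=47/4)
macro 2: S0 reads c0=1 → after 1×micro: -1/2; S1 reads c0=1 → after 2×micro: 383/16 ⇒ (c0=-1/2, c1=383/16)
macro 3: S0 reads c0=-1/2 → after 1×micro: 1/4; S1 reads c0=-1/2 → after 2×micro: 3527/64 ⇒ (c0=1/4, c1=3527/64)

S1 state at macro-step 3 = 3527/64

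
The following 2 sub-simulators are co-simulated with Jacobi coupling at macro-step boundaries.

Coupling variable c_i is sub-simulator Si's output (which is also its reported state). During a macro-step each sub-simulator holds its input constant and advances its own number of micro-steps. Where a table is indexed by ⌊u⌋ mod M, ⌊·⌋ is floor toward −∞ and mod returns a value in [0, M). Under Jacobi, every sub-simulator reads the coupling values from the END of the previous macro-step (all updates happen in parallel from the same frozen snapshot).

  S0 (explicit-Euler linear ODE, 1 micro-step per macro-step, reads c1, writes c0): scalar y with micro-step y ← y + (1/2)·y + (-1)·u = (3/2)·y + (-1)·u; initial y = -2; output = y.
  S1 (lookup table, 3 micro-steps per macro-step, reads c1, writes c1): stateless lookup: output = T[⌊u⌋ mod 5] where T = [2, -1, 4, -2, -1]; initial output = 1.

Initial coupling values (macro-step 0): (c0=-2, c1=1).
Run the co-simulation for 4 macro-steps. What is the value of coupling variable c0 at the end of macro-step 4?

c0 at macro-step 4 = -35/4

macro 1: S0 reads c1=1 → after 1×micro: -4; S1 reads c1=1 → after 3×micro: -1 ⇒ (c0=-4, c1=-1)
macro 2: S0 reads c1=-1 → after 1×micro: -5; S1 reads c1=-1 → after 3×micro: -1 ⇒ (c0=-5, c1=-1)
macro 3: S0 reads c1=-1 → after 1×micro: -13/2; S1 reads c1=-1 → after 3×micro: -1 ⇒ (c0=-13/2, c1=-1)
macro 4: S0 reads c1=-1 → after 1×micro: -35/4; S1 reads c1=-1 → after 3×micro: -1 ⇒ (c0=-35/4, c1=-1)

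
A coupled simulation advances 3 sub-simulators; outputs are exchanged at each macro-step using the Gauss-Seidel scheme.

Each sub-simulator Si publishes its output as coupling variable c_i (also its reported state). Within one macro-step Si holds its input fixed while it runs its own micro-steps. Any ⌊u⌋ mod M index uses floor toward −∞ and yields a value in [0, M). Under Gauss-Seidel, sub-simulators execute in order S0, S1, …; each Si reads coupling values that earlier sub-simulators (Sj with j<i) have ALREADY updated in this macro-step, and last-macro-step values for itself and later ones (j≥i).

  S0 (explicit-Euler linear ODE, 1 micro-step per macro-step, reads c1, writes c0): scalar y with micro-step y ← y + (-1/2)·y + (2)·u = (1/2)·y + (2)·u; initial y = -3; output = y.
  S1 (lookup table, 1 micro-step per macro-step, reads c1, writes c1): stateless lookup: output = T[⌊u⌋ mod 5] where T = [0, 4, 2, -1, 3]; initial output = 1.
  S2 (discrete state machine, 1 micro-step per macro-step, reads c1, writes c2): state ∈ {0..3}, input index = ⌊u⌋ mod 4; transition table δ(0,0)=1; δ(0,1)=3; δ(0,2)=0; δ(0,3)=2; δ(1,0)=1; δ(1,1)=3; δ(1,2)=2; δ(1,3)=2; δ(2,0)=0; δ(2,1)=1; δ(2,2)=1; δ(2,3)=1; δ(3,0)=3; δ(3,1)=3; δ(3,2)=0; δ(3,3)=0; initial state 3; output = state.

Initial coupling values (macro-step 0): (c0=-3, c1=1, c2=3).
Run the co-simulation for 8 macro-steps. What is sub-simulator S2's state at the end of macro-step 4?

S2 state at macro-step 4 = 1

macro 1: S0 reads c1=1 → after 1×micro: 1/2; S1 reads c1=1 → after 1×micro: 4; S2 reads c1=4 → after 1×micro: 3 ⇒ (c0=1/2, c1=4, c2=3)
macro 2: S0 reads c1=4 → after 1×micro: 33/4; S1 reads c1=4 → after 1×micro: 3; S2 reads c1=3 → after 1×micro: 0 ⇒ (c0=33/4, c1=3, c2=0)
macro 3: S0 reads c1=3 → after 1×micro: 81/8; S1 reads c1=3 → after 1×micro: -1; S2 reads c1=-1 → after 1×micro: 2 ⇒ (c0=81/8, c1=-1, c2=2)
macro 4: S0 reads c1=-1 → after 1×micro: 49/16; S1 reads c1=-1 → after 1×micro: 3; S2 reads c1=3 → after 1×micro: 1 ⇒ (c0=49/16, c1=3, c2=1)
macro 5: S0 reads c1=3 → after 1×micro: 241/32; S1 reads c1=3 → after 1×micro: -1; S2 reads c1=-1 → after 1×micro: 2 ⇒ (c0=241/32, c1=-1, c2=2)
macro 6: S0 reads c1=-1 → after 1×micro: 113/64; S1 reads c1=-1 → after 1×micro: 3; S2 reads c1=3 → after 1×micro: 1 ⇒ (c0=113/64, c1=3, c2=1)
macro 7: S0 reads c1=3 → after 1×micro: 881/128; S1 reads c1=3 → after 1×micro: -1; S2 reads c1=-1 → after 1×micro: 2 ⇒ (c0=881/128, c1=-1, c2=2)
macro 8: S0 reads c1=-1 → after 1×micro: 369/256; S1 reads c1=-1 → after 1×micro: 3; S2 reads c1=3 → after 1×micro: 1 ⇒ (c0=369/256, c1=3, c2=1)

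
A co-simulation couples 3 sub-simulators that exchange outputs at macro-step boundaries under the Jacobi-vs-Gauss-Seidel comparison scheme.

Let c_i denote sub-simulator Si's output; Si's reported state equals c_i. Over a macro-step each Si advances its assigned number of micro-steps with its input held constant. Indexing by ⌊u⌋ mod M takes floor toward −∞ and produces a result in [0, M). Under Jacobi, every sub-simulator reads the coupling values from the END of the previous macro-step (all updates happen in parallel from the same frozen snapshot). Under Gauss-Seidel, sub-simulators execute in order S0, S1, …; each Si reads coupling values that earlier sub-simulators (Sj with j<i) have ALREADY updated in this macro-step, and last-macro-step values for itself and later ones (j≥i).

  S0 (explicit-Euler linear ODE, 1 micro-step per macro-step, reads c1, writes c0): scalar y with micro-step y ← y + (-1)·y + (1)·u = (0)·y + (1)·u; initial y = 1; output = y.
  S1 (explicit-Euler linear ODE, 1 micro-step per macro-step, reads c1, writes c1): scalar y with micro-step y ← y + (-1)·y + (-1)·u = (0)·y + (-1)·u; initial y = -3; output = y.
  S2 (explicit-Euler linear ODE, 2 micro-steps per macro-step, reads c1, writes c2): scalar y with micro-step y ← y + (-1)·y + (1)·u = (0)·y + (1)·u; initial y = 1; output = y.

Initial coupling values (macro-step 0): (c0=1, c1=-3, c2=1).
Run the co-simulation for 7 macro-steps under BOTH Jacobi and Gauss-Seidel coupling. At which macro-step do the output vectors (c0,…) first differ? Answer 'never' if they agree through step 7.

first divergence at macro-step: 1

[Jacobi] macro 1: S0 reads c1=-3 → after 1×micro: -3; S1 reads c1=-3 → after 1×micro: 3; S2 reads c1=-3 → after 2×micro: -3 ⇒ (c0=-3, c1=3, c2=-3)
[Jacobi] macro 2: S0 reads c1=3 → after 1×micro: 3; S1 reads c1=3 → after 1×micro: -3; S2 reads c1=3 → after 2×micro: 3 ⇒ (c0=3, c1=-3, c2=3)
[Jacobi] macro 3: S0 reads c1=-3 → after 1×micro: -3; S1 reads c1=-3 → after 1×micro: 3; S2 reads c1=-3 → after 2×micro: -3 ⇒ (c0=-3, c1=3, c2=-3)
[Jacobi] macro 4: S0 reads c1=3 → after 1×micro: 3; S1 reads c1=3 → after 1×micro: -3; S2 reads c1=3 → after 2×micro: 3 ⇒ (c0=3, c1=-3, c2=3)
[Jacobi] macro 5: S0 reads c1=-3 → after 1×micro: -3; S1 reads c1=-3 → after 1×micro: 3; S2 reads c1=-3 → after 2×micro: -3 ⇒ (c0=-3, c1=3, c2=-3)
[Jacobi] macro 6: S0 reads c1=3 → after 1×micro: 3; S1 reads c1=3 → after 1×micro: -3; S2 reads c1=3 → after 2×micro: 3 ⇒ (c0=3, c1=-3, c2=3)
[Jacobi] macro 7: S0 reads c1=-3 → after 1×micro: -3; S1 reads c1=-3 → after 1×micro: 3; S2 reads c1=-3 → after 2×micro: -3 ⇒ (c0=-3, c1=3, c2=-3)
[Gauss-Seidel] macro 1: S0 reads c1=-3 → after 1×micro: -3; S1 reads c1=-3 → after 1×micro: 3; S2 reads c1=3 → after 2×micro: 3 ⇒ (c0=-3, c1=3, c2=3)
[Gauss-Seidel] macro 2: S0 reads c1=3 → after 1×micro: 3; S1 reads c1=3 → after 1×micro: -3; S2 reads c1=-3 → after 2×micro: -3 ⇒ (c0=3, c1=-3, c2=-3)
[Gauss-Seidel] macro 3: S0 reads c1=-3 → after 1×micro: -3; S1 reads c1=-3 → after 1×micro: 3; S2 reads c1=3 → after 2×micro: 3 ⇒ (c0=-3, c1=3, c2=3)
[Gauss-Seidel] macro 4: S0 reads c1=3 → after 1×micro: 3; S1 reads c1=3 → after 1×micro: -3; S2 reads c1=-3 → after 2×micro: -3 ⇒ (c0=3, c1=-3, c2=-3)
[Gauss-Seidel] macro 5: S0 reads c1=-3 → after 1×micro: -3; S1 reads c1=-3 → after 1×micro: 3; S2 reads c1=3 → after 2×micro: 3 ⇒ (c0=-3, c1=3, c2=3)
[Gauss-Seidel] macro 6: S0 reads c1=3 → after 1×micro: 3; S1 reads c1=3 → after 1×micro: -3; S2 reads c1=-3 → after 2×micro: -3 ⇒ (c0=3, c1=-3, c2=-3)
[Gauss-Seidel] macro 7: S0 reads c1=-3 → after 1×micro: -3; S1 reads c1=-3 → after 1×micro: 3; S2 reads c1=3 → after 2×micro: 3 ⇒ (c0=-3, c1=3, c2=3)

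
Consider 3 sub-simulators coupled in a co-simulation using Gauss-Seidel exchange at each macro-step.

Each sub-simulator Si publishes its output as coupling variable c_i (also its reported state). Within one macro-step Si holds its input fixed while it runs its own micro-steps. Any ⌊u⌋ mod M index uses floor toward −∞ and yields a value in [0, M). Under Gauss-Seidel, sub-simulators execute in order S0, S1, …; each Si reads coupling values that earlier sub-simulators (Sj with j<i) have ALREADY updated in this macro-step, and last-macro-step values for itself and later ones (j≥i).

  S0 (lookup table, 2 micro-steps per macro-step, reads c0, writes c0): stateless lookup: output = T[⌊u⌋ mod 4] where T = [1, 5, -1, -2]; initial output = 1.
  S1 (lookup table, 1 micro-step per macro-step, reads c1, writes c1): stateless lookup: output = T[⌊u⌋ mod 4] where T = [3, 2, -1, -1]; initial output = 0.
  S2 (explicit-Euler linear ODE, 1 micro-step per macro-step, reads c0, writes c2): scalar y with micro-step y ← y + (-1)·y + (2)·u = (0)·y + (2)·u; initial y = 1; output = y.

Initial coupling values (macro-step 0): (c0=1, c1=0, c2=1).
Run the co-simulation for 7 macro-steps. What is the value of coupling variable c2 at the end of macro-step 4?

macro 1: S0 reads c0=1 → after 2×micro: 5; S1 reads c1=0 → after 1×micro: 3; S2 reads c0=5 → after 1×micro: 10 ⇒ (c0=5, c1=3, c2=10)
macro 2: S0 reads c0=5 → after 2×micro: 5; S1 reads c1=3 → after 1×micro: -1; S2 reads c0=5 → after 1×micro: 10 ⇒ (c0=5, c1=-1, c2=10)
macro 3: S0 reads c0=5 → after 2×micro: 5; S1 reads c1=-1 → after 1×micro: -1; S2 reads c0=5 → after 1×micro: 10 ⇒ (c0=5, c1=-1, c2=10)
macro 4: S0 reads c0=5 → after 2×micro: 5; S1 reads c1=-1 → after 1×micro: -1; S2 reads c0=5 → after 1×micro: 10 ⇒ (c0=5, c1=-1, c2=10)
macro 5: S0 reads c0=5 → after 2×micro: 5; S1 reads c1=-1 → after 1×micro: -1; S2 reads c0=5 → after 1×micro: 10 ⇒ (c0=5, c1=-1, c2=10)
macro 6: S0 reads c0=5 → after 2×micro: 5; S1 reads c1=-1 → after 1×micro: -1; S2 reads c0=5 → after 1×micro: 10 ⇒ (c0=5, c1=-1, c2=10)
macro 7: S0 reads c0=5 → after 2×micro: 5; S1 reads c1=-1 → after 1×micro: -1; S2 reads c0=5 → after 1×micro: 10 ⇒ (c0=5, c1=-1, c2=10)

c2 at macro-step 4 = 10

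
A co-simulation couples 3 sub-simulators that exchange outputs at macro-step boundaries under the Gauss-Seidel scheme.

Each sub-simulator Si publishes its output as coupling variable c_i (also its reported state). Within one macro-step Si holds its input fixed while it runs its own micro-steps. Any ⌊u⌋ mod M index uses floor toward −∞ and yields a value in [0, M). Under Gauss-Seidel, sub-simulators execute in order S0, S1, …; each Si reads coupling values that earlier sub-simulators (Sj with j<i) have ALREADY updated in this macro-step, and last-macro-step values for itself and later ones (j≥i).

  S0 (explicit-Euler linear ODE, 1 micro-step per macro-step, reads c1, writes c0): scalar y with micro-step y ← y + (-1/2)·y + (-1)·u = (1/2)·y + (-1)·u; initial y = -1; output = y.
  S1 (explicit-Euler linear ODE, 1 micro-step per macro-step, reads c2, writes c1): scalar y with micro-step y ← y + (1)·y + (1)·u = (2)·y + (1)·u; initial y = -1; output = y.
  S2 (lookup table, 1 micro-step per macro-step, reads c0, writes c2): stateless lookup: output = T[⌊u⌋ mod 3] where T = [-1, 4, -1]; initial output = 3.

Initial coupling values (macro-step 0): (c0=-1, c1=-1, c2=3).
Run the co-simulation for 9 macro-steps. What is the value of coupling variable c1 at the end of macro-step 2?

macro 1: S0 reads c1=-1 → after 1×micro: 1/2; S1 reads c2=3 → after 1×micro: 1; S2 reads c0=1/2 → after 1×micro: -1 ⇒ (c0=1/2, c1=1, c2=-1)
macro 2: S0 reads c1=1 → after 1×micro: -3/4; S1 reads c2=-1 → after 1×micro: 1; S2 reads c0=-3/4 → after 1×micro: -1 ⇒ (c0=-3/4, c1=1, c2=-1)
macro 3: S0 reads c1=1 → after 1×micro: -11/8; S1 reads c2=-1 → after 1×micro: 1; S2 reads c0=-11/8 → after 1×micro: 4 ⇒ (c0=-11/8, c1=1, c2=4)
macro 4: S0 reads c1=1 → after 1×micro: -27/16; S1 reads c2=4 → after 1×micro: 6; S2 reads c0=-27/16 → after 1×micro: 4 ⇒ (c0=-27/16, c1=6, c2=4)
macro 5: S0 reads c1=6 → after 1×micro: -219/32; S1 reads c2=4 → after 1×micro: 16; S2 reads c0=-219/32 → after 1×micro: -1 ⇒ (c0=-219/32, c1=16, c2=-1)
macro 6: S0 reads c1=16 → after 1×micro: -1243/64; S1 reads c2=-1 → after 1×micro: 31; S2 reads c0=-1243/64 → after 1×micro: 4 ⇒ (c0=-1243/64, c1=31, c2=4)
macro 7: S0 reads c1=31 → after 1×micro: -5211/128; S1 reads c2=4 → after 1×micro: 66; S2 reads c0=-5211/128 → after 1×micro: 4 ⇒ (c0=-5211/128, c1=66, c2=4)
macro 8: S0 reads c1=66 → after 1×micro: -22107/256; S1 reads c2=4 → after 1×micro: 136; S2 reads c0=-22107/256 → after 1×micro: -1 ⇒ (c0=-22107/256, c1=136, c2=-1)
macro 9: S0 reads c1=136 → after 1×micro: -91739/512; S1 reads c2=-1 → after 1×micro: 271; S2 reads c0=-91739/512 → after 1×micro: -1 ⇒ (c0=-91739/512, c1=271, c2=-1)

c1 at macro-step 2 = 1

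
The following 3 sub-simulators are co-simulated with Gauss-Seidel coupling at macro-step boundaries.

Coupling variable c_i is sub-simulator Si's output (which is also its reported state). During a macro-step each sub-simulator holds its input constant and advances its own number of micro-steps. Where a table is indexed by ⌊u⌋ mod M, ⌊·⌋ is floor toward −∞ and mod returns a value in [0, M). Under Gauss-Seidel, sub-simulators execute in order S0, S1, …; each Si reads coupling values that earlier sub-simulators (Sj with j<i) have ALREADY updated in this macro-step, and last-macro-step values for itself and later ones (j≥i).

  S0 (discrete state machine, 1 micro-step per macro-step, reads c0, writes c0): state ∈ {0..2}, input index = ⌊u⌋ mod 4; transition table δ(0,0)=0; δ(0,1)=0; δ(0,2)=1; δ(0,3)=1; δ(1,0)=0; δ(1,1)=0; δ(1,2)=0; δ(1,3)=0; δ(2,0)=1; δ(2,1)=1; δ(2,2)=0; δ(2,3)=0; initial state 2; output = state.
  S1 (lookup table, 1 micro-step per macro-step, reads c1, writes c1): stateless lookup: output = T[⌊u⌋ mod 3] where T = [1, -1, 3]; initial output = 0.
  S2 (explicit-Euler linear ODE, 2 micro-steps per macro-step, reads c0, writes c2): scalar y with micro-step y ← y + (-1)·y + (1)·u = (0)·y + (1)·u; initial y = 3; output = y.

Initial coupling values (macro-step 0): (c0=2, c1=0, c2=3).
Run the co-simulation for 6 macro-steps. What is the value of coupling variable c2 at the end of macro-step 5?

macro 1: S0 reads c0=2 → after 1×micro: 0; S1 reads c1=0 → after 1×micro: 1; S2 reads c0=0 → after 2×micro: 0 ⇒ (c0=0, c1=1, c2=0)
macro 2: S0 reads c0=0 → after 1×micro: 0; S1 reads c1=1 → after 1×micro: -1; S2 reads c0=0 → after 2×micro: 0 ⇒ (c0=0, c1=-1, c2=0)
macro 3: S0 reads c0=0 → after 1×micro: 0; S1 reads c1=-1 → after 1×micro: 3; S2 reads c0=0 → after 2×micro: 0 ⇒ (c0=0, c1=3, c2=0)
macro 4: S0 reads c0=0 → after 1×micro: 0; S1 reads c1=3 → after 1×micro: 1; S2 reads c0=0 → after 2×micro: 0 ⇒ (c0=0, c1=1, c2=0)
macro 5: S0 reads c0=0 → after 1×micro: 0; S1 reads c1=1 → after 1×micro: -1; S2 reads c0=0 → after 2×micro: 0 ⇒ (c0=0, c1=-1, c2=0)
macro 6: S0 reads c0=0 → after 1×micro: 0; S1 reads c1=-1 → after 1×micro: 3; S2 reads c0=0 → after 2×micro: 0 ⇒ (c0=0, c1=3, c2=0)

c2 at macro-step 5 = 0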